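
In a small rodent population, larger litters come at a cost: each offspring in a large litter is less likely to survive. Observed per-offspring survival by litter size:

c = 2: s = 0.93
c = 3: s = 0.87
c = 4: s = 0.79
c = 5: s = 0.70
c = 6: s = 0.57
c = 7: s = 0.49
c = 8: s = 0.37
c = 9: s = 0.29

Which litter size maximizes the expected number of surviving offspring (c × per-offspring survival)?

Expected surviving offspring = c × s(c):
  c=2: 2 × 0.93 = 1.860
  c=3: 3 × 0.87 = 2.610
  c=4: 4 × 0.79 = 3.160
  c=5: 5 × 0.70 = 3.500
  c=6: 6 × 0.57 = 3.420
  c=7: 7 × 0.49 = 3.430
  c=8: 8 × 0.37 = 2.960
  c=9: 9 × 0.29 = 2.610
Maximum at c = 5 (3.500 surviving offspring).

5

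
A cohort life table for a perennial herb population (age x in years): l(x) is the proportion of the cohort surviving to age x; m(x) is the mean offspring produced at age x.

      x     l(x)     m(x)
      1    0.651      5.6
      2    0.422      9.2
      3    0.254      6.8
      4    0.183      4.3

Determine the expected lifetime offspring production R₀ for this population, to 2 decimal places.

R₀ = Σ l(x) m(x):
  age 1: 0.651 × 5.6 = 3.6456
  age 2: 0.422 × 9.2 = 3.8824
  age 3: 0.254 × 6.8 = 1.7272
  age 4: 0.183 × 4.3 = 0.7869
R₀ = 3.6456 + 3.8824 + 1.7272 + 0.7869 = 10.0421

10.04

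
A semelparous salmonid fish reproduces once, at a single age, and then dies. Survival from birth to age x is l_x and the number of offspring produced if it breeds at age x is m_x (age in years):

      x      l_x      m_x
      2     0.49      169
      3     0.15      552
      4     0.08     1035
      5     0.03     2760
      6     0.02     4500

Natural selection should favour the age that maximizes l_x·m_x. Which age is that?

6

Expected offspring if breeding at age x = l_x × m_x:
  age 2: 0.49 × 169 = 82.810
  age 3: 0.15 × 552 = 82.800
  age 4: 0.08 × 1035 = 82.800
  age 5: 0.03 × 2760 = 82.800
  age 6: 0.02 × 4500 = 90.000
Maximum at age 6 (90.000).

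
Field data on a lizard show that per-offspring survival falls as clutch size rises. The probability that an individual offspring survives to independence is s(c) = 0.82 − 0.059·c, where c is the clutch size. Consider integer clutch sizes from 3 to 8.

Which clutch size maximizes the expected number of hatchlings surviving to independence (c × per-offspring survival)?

7

Expected hatchlings surviving to independence = c × s(c):
  c=3: 3 × 0.643 = 1.929
  c=4: 4 × 0.584 = 2.336
  c=5: 5 × 0.525 = 2.625
  c=6: 6 × 0.466 = 2.796
  c=7: 7 × 0.407 = 2.849
  c=8: 8 × 0.348 = 2.784
Maximum at c = 7 (2.849 hatchlings surviving to independence).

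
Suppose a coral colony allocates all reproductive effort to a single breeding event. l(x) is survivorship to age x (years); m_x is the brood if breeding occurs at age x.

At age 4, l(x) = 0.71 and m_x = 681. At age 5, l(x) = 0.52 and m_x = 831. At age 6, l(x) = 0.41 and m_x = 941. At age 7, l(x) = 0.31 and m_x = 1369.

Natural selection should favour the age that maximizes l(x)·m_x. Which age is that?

Expected offspring if breeding at age x = l(x) × m_x:
  age 4: 0.71 × 681 = 483.510
  age 5: 0.52 × 831 = 432.120
  age 6: 0.41 × 941 = 385.810
  age 7: 0.31 × 1369 = 424.390
Maximum at age 4 (483.510).

4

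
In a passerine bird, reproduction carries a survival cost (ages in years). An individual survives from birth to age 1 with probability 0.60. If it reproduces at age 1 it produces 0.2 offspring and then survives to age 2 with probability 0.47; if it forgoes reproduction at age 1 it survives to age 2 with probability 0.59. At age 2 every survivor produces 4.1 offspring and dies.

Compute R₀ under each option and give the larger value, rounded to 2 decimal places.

breed at age 1: R₀ = 0.60 × (0.2 + 0.47 × 4.1) = 0.60 × 2.1270 = 1.2762
delay to age 2: R₀ = 0.60 × (0.59 × 4.1) = 0.60 × 2.4190 = 1.4514
Higher: delay to age 2 (1.4514).

1.45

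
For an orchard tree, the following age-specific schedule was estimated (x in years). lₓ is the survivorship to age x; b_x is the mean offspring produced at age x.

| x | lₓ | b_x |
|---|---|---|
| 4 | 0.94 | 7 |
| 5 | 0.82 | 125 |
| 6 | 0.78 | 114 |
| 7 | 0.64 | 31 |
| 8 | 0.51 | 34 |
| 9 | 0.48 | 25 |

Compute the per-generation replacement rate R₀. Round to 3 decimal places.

247.180

R₀ = Σ lₓ b_x:
  age 4: 0.94 × 7 = 6.5800
  age 5: 0.82 × 125 = 102.5000
  age 6: 0.78 × 114 = 88.9200
  age 7: 0.64 × 31 = 19.8400
  age 8: 0.51 × 34 = 17.3400
  age 9: 0.48 × 25 = 12.0000
R₀ = 6.5800 + 102.5000 + 88.9200 + 19.8400 + 17.3400 + 12.0000 = 247.1800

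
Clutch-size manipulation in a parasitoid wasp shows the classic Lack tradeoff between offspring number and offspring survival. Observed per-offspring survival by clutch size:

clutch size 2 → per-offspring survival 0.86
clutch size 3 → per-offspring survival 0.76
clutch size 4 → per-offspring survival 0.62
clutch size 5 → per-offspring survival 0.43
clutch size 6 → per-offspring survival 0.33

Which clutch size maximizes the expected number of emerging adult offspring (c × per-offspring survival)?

4

Expected emerging adult offspring = c × s(c):
  c=2: 2 × 0.86 = 1.720
  c=3: 3 × 0.76 = 2.280
  c=4: 4 × 0.62 = 2.480
  c=5: 5 × 0.43 = 2.150
  c=6: 6 × 0.33 = 1.980
Maximum at c = 4 (2.480 emerging adult offspring).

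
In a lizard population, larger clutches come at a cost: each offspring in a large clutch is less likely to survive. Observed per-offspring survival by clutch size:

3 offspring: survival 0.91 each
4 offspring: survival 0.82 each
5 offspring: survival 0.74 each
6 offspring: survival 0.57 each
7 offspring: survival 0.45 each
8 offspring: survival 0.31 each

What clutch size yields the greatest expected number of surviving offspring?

5

Expected surviving offspring = c × s(c):
  c=3: 3 × 0.91 = 2.730
  c=4: 4 × 0.82 = 3.280
  c=5: 5 × 0.74 = 3.700
  c=6: 6 × 0.57 = 3.420
  c=7: 7 × 0.45 = 3.150
  c=8: 8 × 0.31 = 2.480
Maximum at c = 5 (3.700 surviving offspring).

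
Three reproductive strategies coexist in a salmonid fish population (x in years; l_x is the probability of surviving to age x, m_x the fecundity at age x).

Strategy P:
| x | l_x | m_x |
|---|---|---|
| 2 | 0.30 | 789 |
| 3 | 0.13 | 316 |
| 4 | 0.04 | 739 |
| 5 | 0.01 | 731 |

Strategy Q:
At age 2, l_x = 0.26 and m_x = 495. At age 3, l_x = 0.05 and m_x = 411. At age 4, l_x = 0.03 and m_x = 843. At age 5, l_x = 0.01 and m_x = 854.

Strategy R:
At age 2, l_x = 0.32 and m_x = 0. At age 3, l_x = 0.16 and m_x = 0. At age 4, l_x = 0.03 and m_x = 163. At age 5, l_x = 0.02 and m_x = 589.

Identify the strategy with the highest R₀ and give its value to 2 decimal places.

314.65

Strategy P: R₀ = 0.30×789 + 0.13×316 + 0.04×739 + 0.01×731 = 314.6500
Strategy Q: R₀ = 0.26×495 + 0.05×411 + 0.03×843 + 0.01×854 = 183.0800
Strategy R: R₀ = 0.32×0 + 0.16×0 + 0.03×163 + 0.02×589 = 16.6700
Highest R₀: strategy P with 314.6500.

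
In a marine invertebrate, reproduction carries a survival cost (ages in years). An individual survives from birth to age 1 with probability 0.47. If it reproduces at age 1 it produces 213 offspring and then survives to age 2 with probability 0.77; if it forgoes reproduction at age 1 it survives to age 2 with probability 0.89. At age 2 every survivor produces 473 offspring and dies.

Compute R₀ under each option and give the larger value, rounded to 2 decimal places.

breed at age 1: R₀ = 0.47 × (213 + 0.77 × 473) = 0.47 × 577.2100 = 271.2887
delay to age 2: R₀ = 0.47 × (0.89 × 473) = 0.47 × 420.9700 = 197.8559
Higher: breed at age 1 (271.2887).

271.29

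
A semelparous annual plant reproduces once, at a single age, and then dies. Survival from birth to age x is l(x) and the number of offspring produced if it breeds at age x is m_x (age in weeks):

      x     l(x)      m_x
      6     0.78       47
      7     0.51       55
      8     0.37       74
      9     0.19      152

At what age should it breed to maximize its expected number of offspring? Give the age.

Expected offspring if breeding at age x = l(x) × m_x:
  age 6: 0.78 × 47 = 36.660
  age 7: 0.51 × 55 = 28.050
  age 8: 0.37 × 74 = 27.380
  age 9: 0.19 × 152 = 28.880
Maximum at age 6 (36.660).

6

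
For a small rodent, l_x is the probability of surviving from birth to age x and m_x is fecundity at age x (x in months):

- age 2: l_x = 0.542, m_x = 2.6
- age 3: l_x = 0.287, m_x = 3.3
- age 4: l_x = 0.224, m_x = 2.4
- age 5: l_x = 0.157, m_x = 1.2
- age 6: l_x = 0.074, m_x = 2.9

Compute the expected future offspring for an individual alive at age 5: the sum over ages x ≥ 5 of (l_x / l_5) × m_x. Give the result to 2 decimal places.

l_5 = 0.157. Conditional survival from age 5 to x is l_x / l_5.
  x=5: (0.157/0.157) × 1.2 = 1.2000
  x=6: (0.074/0.157) × 2.9 = 1.3669
Sum = 1.2000 + 1.3669 = 2.5669

2.57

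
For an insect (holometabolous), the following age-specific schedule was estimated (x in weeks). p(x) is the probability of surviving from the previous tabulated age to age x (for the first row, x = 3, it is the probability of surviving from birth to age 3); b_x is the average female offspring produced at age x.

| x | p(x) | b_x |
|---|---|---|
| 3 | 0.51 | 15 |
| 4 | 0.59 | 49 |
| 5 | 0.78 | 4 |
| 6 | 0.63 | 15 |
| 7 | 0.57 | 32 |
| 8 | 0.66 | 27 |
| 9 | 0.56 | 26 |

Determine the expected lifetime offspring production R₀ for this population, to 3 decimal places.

30.560

Survivorship from birth: l_x = p_3·p_4·…·p_x.
  l_3 = 0.51000
  l_4 = 0.30090
  l_5 = 0.23470
  l_6 = 0.14786
  l_7 = 0.08428
  l_8 = 0.05563
  l_9 = 0.03115
R₀ = Σ l_x b_x:
  age 3: 0.51000 × 15 = 7.6500
  age 4: 0.30090 × 49 = 14.7441
  age 5: 0.23470 × 4 = 0.9388
  age 6: 0.14786 × 15 = 2.2179
  age 7: 0.08428 × 32 = 2.6970
  age 8: 0.05563 × 27 = 1.5020
  age 9: 0.03115 × 26 = 0.8099
R₀ = 7.6500 + 14.7441 + 0.9388 + 2.2179 + 2.6970 + 1.5020 + 0.8099 = 30.5597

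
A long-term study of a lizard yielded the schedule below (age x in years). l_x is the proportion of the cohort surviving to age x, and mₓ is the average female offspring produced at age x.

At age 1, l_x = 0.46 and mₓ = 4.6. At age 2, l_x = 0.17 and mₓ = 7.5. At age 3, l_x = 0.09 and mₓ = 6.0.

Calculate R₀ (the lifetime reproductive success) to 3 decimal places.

R₀ = Σ l_x mₓ:
  age 1: 0.46 × 4.6 = 2.1160
  age 2: 0.17 × 7.5 = 1.2750
  age 3: 0.09 × 6.0 = 0.5400
R₀ = 2.1160 + 1.2750 + 0.5400 = 3.9310

3.931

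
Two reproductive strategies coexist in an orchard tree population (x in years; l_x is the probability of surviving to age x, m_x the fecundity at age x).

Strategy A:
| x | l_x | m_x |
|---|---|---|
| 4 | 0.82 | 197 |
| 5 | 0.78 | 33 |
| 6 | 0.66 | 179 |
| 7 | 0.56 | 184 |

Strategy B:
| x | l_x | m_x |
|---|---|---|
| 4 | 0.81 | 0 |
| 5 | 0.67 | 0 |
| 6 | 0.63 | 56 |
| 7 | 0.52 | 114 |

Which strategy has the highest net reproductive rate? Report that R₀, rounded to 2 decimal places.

Strategy A: R₀ = 0.82×197 + 0.78×33 + 0.66×179 + 0.56×184 = 408.4600
Strategy B: R₀ = 0.81×0 + 0.67×0 + 0.63×56 + 0.52×114 = 94.5600
Highest R₀: strategy A with 408.4600.

408.46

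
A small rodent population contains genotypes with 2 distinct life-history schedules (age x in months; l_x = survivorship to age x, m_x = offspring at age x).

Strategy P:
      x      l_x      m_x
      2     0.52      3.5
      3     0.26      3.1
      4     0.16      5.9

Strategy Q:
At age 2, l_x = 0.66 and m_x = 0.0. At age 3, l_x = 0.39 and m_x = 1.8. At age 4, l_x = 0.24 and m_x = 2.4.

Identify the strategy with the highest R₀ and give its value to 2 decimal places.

Strategy P: R₀ = 0.52×3.5 + 0.26×3.1 + 0.16×5.9 = 3.5700
Strategy Q: R₀ = 0.66×0.0 + 0.39×1.8 + 0.24×2.4 = 1.2780
Highest R₀: strategy P with 3.5700.

3.57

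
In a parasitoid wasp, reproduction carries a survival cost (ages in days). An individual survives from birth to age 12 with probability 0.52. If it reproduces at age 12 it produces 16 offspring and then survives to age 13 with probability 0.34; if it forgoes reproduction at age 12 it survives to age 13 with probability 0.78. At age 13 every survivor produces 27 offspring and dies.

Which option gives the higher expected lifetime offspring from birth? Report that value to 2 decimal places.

13.09

breed at age 12: R₀ = 0.52 × (16 + 0.34 × 27) = 0.52 × 25.1800 = 13.0936
delay to age 13: R₀ = 0.52 × (0.78 × 27) = 0.52 × 21.0600 = 10.9512
Higher: breed at age 12 (13.0936).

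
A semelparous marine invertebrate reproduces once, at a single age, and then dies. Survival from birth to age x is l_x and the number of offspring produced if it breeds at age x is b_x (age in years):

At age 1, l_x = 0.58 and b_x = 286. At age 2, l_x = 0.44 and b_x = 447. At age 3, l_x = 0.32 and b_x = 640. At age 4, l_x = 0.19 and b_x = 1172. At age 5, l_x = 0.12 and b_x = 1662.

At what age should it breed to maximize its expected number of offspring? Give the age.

Expected offspring if breeding at age x = l_x × b_x:
  age 1: 0.58 × 286 = 165.880
  age 2: 0.44 × 447 = 196.680
  age 3: 0.32 × 640 = 204.800
  age 4: 0.19 × 1172 = 222.680
  age 5: 0.12 × 1662 = 199.440
Maximum at age 4 (222.680).

4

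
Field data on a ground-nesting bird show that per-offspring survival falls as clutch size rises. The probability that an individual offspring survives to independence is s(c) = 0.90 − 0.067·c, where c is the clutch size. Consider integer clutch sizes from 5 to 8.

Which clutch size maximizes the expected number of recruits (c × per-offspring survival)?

Expected recruits = c × s(c):
  c=5: 5 × 0.565 = 2.825
  c=6: 6 × 0.498 = 2.988
  c=7: 7 × 0.431 = 3.017
  c=8: 8 × 0.364 = 2.912
Maximum at c = 7 (3.017 recruits).

7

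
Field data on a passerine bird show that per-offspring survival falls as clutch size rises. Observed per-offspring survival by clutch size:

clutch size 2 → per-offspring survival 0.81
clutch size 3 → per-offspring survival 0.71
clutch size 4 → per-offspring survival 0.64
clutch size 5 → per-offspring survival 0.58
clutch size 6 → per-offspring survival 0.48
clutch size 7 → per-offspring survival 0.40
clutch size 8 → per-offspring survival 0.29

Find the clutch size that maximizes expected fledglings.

Expected fledglings = c × s(c):
  c=2: 2 × 0.81 = 1.620
  c=3: 3 × 0.71 = 2.130
  c=4: 4 × 0.64 = 2.560
  c=5: 5 × 0.58 = 2.900
  c=6: 6 × 0.48 = 2.880
  c=7: 7 × 0.40 = 2.800
  c=8: 8 × 0.29 = 2.320
Maximum at c = 5 (2.900 fledglings).

5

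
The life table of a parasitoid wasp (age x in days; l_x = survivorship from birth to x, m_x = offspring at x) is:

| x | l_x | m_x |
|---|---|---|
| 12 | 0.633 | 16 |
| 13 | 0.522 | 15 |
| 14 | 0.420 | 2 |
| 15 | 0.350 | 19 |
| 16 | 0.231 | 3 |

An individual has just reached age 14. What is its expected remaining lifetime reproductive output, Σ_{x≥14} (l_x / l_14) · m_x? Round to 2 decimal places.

l_14 = 0.420. Conditional survival from age 14 to x is l_x / l_14.
  x=14: (0.420/0.420) × 2 = 2.0000
  x=15: (0.350/0.420) × 19 = 15.8333
  x=16: (0.231/0.420) × 3 = 1.6500
Sum = 2.0000 + 15.8333 + 1.6500 = 19.4833

19.48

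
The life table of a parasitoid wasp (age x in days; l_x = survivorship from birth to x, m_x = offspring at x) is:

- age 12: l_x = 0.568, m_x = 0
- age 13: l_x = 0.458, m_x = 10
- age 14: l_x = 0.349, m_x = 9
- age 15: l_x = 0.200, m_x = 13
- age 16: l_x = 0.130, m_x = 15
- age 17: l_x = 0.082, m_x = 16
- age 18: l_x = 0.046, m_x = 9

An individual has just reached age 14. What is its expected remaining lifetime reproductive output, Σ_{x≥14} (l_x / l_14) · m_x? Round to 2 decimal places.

26.98

l_14 = 0.349. Conditional survival from age 14 to x is l_x / l_14.
  x=14: (0.349/0.349) × 9 = 9.0000
  x=15: (0.200/0.349) × 13 = 7.4499
  x=16: (0.130/0.349) × 15 = 5.5874
  x=17: (0.082/0.349) × 16 = 3.7593
  x=18: (0.046/0.349) × 9 = 1.1862
Sum = 9.0000 + 7.4499 + 5.5874 + 3.7593 + 1.1862 = 26.9828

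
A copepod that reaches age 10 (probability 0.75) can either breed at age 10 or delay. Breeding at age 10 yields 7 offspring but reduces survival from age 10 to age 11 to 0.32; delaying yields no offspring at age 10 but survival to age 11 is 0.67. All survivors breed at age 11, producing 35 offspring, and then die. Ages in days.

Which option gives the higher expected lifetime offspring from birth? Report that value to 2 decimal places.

17.59

breed at age 10: R₀ = 0.75 × (7 + 0.32 × 35) = 0.75 × 18.2000 = 13.6500
delay to age 11: R₀ = 0.75 × (0.67 × 35) = 0.75 × 23.4500 = 17.5875
Higher: delay to age 11 (17.5875).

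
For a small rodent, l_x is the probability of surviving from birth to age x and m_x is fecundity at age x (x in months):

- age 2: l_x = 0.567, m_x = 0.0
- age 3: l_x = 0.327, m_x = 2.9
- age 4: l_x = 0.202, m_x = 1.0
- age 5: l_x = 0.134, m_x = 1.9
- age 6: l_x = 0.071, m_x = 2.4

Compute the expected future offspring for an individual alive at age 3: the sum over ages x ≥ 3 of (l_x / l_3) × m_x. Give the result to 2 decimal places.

4.82

l_3 = 0.327. Conditional survival from age 3 to x is l_x / l_3.
  x=3: (0.327/0.327) × 2.9 = 2.9000
  x=4: (0.202/0.327) × 1.0 = 0.6177
  x=5: (0.134/0.327) × 1.9 = 0.7786
  x=6: (0.071/0.327) × 2.4 = 0.5211
Sum = 2.9000 + 0.6177 + 0.7786 + 0.5211 = 4.8174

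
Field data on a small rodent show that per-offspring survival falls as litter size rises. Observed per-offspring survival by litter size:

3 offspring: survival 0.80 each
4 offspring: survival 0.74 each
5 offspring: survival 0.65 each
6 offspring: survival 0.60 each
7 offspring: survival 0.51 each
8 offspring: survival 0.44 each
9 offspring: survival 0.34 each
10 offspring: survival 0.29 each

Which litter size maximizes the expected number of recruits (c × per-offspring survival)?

6

Expected recruits = c × s(c):
  c=3: 3 × 0.80 = 2.400
  c=4: 4 × 0.74 = 2.960
  c=5: 5 × 0.65 = 3.250
  c=6: 6 × 0.60 = 3.600
  c=7: 7 × 0.51 = 3.570
  c=8: 8 × 0.44 = 3.520
  c=9: 9 × 0.34 = 3.060
  c=10: 10 × 0.29 = 2.900
Maximum at c = 6 (3.600 recruits).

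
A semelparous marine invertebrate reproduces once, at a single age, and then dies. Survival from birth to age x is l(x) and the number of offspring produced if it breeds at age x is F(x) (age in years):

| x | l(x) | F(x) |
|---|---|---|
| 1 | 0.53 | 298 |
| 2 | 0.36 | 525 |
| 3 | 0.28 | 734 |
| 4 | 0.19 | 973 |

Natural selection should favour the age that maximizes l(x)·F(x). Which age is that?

Expected offspring if breeding at age x = l(x) × F(x):
  age 1: 0.53 × 298 = 157.940
  age 2: 0.36 × 525 = 189.000
  age 3: 0.28 × 734 = 205.520
  age 4: 0.19 × 973 = 184.870
Maximum at age 3 (205.520).

3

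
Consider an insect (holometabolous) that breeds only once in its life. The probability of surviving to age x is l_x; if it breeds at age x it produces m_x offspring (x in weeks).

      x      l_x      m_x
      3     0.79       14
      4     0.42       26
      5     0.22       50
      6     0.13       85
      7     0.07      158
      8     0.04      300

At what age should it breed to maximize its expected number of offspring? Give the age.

8

Expected offspring if breeding at age x = l_x × m_x:
  age 3: 0.79 × 14 = 11.060
  age 4: 0.42 × 26 = 10.920
  age 5: 0.22 × 50 = 11.000
  age 6: 0.13 × 85 = 11.050
  age 7: 0.07 × 158 = 11.060
  age 8: 0.04 × 300 = 12.000
Maximum at age 8 (12.000).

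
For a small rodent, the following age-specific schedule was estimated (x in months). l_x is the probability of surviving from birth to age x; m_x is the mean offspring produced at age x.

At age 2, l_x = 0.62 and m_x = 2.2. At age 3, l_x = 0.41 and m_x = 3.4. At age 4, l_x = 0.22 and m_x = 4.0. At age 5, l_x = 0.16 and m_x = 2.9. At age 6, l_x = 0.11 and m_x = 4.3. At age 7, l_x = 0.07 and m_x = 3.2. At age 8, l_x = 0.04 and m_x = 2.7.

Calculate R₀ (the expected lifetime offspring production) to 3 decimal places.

4.907

R₀ = Σ l_x m_x:
  age 2: 0.62 × 2.2 = 1.3640
  age 3: 0.41 × 3.4 = 1.3940
  age 4: 0.22 × 4.0 = 0.8800
  age 5: 0.16 × 2.9 = 0.4640
  age 6: 0.11 × 4.3 = 0.4730
  age 7: 0.07 × 3.2 = 0.2240
  age 8: 0.04 × 2.7 = 0.1080
R₀ = 1.3640 + 1.3940 + 0.8800 + 0.4640 + 0.4730 + 0.2240 + 0.1080 = 4.9070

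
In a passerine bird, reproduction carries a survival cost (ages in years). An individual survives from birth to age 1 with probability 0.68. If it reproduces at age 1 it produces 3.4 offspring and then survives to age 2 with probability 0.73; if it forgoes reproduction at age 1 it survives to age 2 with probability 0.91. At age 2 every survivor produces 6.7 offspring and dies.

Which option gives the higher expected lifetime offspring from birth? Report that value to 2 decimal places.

5.64

breed at age 1: R₀ = 0.68 × (3.4 + 0.73 × 6.7) = 0.68 × 8.2910 = 5.6379
delay to age 2: R₀ = 0.68 × (0.91 × 6.7) = 0.68 × 6.0970 = 4.1460
Higher: breed at age 1 (5.6379).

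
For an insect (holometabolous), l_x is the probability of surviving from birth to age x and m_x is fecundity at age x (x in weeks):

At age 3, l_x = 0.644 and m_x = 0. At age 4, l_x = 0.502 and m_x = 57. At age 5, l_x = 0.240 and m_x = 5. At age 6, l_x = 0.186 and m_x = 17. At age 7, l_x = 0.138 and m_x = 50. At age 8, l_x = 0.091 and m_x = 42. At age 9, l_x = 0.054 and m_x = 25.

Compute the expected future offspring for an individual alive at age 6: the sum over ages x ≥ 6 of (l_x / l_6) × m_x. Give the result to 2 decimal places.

l_6 = 0.186. Conditional survival from age 6 to x is l_x / l_6.
  x=6: (0.186/0.186) × 17 = 17.0000
  x=7: (0.138/0.186) × 50 = 37.0968
  x=8: (0.091/0.186) × 42 = 20.5484
  x=9: (0.054/0.186) × 25 = 7.2581
Sum = 17.0000 + 37.0968 + 20.5484 + 7.2581 = 81.9032

81.90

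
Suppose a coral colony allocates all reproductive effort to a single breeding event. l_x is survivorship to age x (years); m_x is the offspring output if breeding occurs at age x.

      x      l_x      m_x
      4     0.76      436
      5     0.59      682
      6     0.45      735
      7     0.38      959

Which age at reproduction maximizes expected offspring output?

Expected offspring if breeding at age x = l_x × m_x:
  age 4: 0.76 × 436 = 331.360
  age 5: 0.59 × 682 = 402.380
  age 6: 0.45 × 735 = 330.750
  age 7: 0.38 × 959 = 364.420
Maximum at age 5 (402.380).

5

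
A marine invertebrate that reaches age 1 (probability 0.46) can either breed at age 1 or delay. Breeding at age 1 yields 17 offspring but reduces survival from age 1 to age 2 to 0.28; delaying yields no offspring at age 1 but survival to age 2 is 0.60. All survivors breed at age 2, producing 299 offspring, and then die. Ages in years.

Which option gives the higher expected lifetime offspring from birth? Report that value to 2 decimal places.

82.52

breed at age 1: R₀ = 0.46 × (17 + 0.28 × 299) = 0.46 × 100.7200 = 46.3312
delay to age 2: R₀ = 0.46 × (0.60 × 299) = 0.46 × 179.4000 = 82.5240
Higher: delay to age 2 (82.5240).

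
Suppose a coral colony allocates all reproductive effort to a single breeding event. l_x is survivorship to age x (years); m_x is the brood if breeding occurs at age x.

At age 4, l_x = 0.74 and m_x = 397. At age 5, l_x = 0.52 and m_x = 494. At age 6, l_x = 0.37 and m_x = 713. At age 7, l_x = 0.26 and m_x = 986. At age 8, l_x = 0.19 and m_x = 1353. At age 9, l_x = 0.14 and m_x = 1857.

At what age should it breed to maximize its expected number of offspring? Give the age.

Expected offspring if breeding at age x = l_x × m_x:
  age 4: 0.74 × 397 = 293.780
  age 5: 0.52 × 494 = 256.880
  age 6: 0.37 × 713 = 263.810
  age 7: 0.26 × 986 = 256.360
  age 8: 0.19 × 1353 = 257.070
  age 9: 0.14 × 1857 = 259.980
Maximum at age 4 (293.780).

4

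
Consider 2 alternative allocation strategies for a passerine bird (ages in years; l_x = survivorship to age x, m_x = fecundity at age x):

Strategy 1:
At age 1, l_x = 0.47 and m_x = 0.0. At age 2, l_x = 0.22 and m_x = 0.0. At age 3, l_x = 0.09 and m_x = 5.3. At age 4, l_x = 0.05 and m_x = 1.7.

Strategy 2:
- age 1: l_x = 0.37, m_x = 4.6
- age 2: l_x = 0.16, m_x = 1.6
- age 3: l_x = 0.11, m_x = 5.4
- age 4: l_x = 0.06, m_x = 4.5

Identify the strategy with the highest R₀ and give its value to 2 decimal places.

Strategy 1: R₀ = 0.47×0.0 + 0.22×0.0 + 0.09×5.3 + 0.05×1.7 = 0.5620
Strategy 2: R₀ = 0.37×4.6 + 0.16×1.6 + 0.11×5.4 + 0.06×4.5 = 2.8220
Highest R₀: strategy 2 with 2.8220.

2.82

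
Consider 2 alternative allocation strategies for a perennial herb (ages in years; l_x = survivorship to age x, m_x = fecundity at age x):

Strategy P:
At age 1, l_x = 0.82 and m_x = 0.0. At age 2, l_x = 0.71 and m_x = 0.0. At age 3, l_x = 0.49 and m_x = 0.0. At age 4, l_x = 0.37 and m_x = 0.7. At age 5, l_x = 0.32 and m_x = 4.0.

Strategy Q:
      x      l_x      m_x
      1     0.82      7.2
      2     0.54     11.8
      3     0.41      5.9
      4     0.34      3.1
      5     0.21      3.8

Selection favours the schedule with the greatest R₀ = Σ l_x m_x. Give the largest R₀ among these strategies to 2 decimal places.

16.55

Strategy P: R₀ = 0.82×0.0 + 0.71×0.0 + 0.49×0.0 + 0.37×0.7 + 0.32×4.0 = 1.5390
Strategy Q: R₀ = 0.82×7.2 + 0.54×11.8 + 0.41×5.9 + 0.34×3.1 + 0.21×3.8 = 16.5470
Highest R₀: strategy Q with 16.5470.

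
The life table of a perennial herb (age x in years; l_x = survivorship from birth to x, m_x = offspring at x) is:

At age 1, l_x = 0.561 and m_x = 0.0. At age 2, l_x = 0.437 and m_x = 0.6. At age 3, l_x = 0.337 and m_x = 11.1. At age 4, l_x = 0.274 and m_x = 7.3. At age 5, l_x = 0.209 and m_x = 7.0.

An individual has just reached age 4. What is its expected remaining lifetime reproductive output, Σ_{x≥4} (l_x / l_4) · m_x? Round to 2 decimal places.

l_4 = 0.274. Conditional survival from age 4 to x is l_x / l_4.
  x=4: (0.274/0.274) × 7.3 = 7.3000
  x=5: (0.209/0.274) × 7.0 = 5.3394
Sum = 7.3000 + 5.3394 = 12.6394

12.64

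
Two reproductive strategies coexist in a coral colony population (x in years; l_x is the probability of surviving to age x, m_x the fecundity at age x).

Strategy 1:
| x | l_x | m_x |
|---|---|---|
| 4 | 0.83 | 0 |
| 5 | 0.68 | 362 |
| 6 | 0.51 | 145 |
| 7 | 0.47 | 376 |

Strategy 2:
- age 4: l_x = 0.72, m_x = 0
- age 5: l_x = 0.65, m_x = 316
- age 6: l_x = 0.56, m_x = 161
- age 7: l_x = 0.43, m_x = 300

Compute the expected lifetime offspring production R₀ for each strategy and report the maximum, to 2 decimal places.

Strategy 1: R₀ = 0.83×0 + 0.68×362 + 0.51×145 + 0.47×376 = 496.8300
Strategy 2: R₀ = 0.72×0 + 0.65×316 + 0.56×161 + 0.43×300 = 424.5600
Highest R₀: strategy 1 with 496.8300.

496.83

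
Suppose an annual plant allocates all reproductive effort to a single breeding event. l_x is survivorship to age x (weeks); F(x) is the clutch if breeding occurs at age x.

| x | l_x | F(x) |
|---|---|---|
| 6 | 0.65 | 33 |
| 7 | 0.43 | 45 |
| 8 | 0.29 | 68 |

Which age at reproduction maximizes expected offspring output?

6

Expected offspring if breeding at age x = l_x × F(x):
  age 6: 0.65 × 33 = 21.450
  age 7: 0.43 × 45 = 19.350
  age 8: 0.29 × 68 = 19.720
Maximum at age 6 (21.450).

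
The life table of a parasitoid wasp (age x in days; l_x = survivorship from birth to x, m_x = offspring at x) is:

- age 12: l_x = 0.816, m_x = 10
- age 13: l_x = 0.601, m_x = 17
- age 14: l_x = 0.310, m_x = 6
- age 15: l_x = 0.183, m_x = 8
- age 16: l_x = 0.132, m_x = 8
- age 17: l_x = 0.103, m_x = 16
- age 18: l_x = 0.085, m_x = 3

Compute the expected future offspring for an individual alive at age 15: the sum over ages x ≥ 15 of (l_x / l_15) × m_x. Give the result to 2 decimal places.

24.17

l_15 = 0.183. Conditional survival from age 15 to x is l_x / l_15.
  x=15: (0.183/0.183) × 8 = 8.0000
  x=16: (0.132/0.183) × 8 = 5.7705
  x=17: (0.103/0.183) × 16 = 9.0055
  x=18: (0.085/0.183) × 3 = 1.3934
Sum = 8.0000 + 5.7705 + 9.0055 + 1.3934 = 24.1694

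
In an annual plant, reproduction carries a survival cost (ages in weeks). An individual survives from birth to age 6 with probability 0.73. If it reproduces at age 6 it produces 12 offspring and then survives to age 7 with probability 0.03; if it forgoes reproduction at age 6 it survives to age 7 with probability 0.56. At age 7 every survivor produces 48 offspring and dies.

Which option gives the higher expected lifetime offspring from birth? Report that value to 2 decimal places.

breed at age 6: R₀ = 0.73 × (12 + 0.03 × 48) = 0.73 × 13.4400 = 9.8112
delay to age 7: R₀ = 0.73 × (0.56 × 48) = 0.73 × 26.8800 = 19.6224
Higher: delay to age 7 (19.6224).

19.62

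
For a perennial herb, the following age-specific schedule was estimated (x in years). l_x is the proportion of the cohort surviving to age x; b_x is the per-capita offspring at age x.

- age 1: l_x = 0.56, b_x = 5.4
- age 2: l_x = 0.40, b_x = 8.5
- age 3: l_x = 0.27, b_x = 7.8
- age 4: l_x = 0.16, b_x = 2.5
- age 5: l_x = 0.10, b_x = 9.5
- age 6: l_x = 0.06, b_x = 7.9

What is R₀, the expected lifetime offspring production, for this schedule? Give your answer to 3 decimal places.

10.354

R₀ = Σ l_x b_x:
  age 1: 0.56 × 5.4 = 3.0240
  age 2: 0.40 × 8.5 = 3.4000
  age 3: 0.27 × 7.8 = 2.1060
  age 4: 0.16 × 2.5 = 0.4000
  age 5: 0.10 × 9.5 = 0.9500
  age 6: 0.06 × 7.9 = 0.4740
R₀ = 3.0240 + 3.4000 + 2.1060 + 0.4000 + 0.9500 + 0.4740 = 10.3540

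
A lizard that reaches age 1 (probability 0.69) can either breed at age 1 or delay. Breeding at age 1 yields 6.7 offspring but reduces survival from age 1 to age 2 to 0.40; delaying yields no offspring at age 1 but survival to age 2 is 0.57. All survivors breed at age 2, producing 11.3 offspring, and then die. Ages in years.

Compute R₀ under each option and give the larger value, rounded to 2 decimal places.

7.74

breed at age 1: R₀ = 0.69 × (6.7 + 0.40 × 11.3) = 0.69 × 11.2200 = 7.7418
delay to age 2: R₀ = 0.69 × (0.57 × 11.3) = 0.69 × 6.4410 = 4.4443
Higher: breed at age 1 (7.7418).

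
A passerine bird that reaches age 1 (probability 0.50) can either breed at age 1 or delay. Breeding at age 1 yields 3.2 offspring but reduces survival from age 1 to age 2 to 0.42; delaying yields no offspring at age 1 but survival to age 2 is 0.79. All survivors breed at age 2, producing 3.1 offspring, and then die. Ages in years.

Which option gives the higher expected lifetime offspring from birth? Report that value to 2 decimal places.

breed at age 1: R₀ = 0.50 × (3.2 + 0.42 × 3.1) = 0.50 × 4.5020 = 2.2510
delay to age 2: R₀ = 0.50 × (0.79 × 3.1) = 0.50 × 2.4490 = 1.2245
Higher: breed at age 1 (2.2510).

2.25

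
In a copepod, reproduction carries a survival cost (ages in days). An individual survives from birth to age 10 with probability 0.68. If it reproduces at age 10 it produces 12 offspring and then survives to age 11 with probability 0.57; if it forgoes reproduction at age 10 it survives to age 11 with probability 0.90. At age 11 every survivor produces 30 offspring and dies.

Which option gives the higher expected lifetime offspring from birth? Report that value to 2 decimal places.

breed at age 10: R₀ = 0.68 × (12 + 0.57 × 30) = 0.68 × 29.1000 = 19.7880
delay to age 11: R₀ = 0.68 × (0.90 × 30) = 0.68 × 27.0000 = 18.3600
Higher: breed at age 10 (19.7880).

19.79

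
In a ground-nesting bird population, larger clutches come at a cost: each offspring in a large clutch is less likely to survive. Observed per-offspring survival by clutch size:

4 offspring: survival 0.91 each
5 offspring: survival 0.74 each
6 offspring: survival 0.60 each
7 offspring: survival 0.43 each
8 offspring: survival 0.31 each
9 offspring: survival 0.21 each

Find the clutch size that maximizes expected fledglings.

5

Expected fledglings = c × s(c):
  c=4: 4 × 0.91 = 3.640
  c=5: 5 × 0.74 = 3.700
  c=6: 6 × 0.60 = 3.600
  c=7: 7 × 0.43 = 3.010
  c=8: 8 × 0.31 = 2.480
  c=9: 9 × 0.21 = 1.890
Maximum at c = 5 (3.700 fledglings).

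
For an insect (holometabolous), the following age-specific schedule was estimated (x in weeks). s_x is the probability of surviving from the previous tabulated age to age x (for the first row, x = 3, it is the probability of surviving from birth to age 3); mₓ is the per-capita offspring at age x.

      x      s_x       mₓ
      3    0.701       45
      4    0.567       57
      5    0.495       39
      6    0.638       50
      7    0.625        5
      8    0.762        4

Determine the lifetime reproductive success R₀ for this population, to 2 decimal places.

Survivorship from birth: l_x = s_3·s_4·…·s_x.
  l_3 = 0.70100
  l_4 = 0.39747
  l_5 = 0.19675
  l_6 = 0.12552
  l_7 = 0.07845
  l_8 = 0.05978
R₀ = Σ l_x mₓ:
  age 3: 0.70100 × 45 = 31.5450
  age 4: 0.39747 × 57 = 22.6558
  age 5: 0.19675 × 39 = 7.6733
  age 6: 0.12552 × 50 = 6.2760
  age 7: 0.07845 × 5 = 0.3923
  age 8: 0.05978 × 4 = 0.2391
R₀ = 31.5450 + 22.6558 + 7.6733 + 6.2760 + 0.3923 + 0.2391 = 68.7814

68.78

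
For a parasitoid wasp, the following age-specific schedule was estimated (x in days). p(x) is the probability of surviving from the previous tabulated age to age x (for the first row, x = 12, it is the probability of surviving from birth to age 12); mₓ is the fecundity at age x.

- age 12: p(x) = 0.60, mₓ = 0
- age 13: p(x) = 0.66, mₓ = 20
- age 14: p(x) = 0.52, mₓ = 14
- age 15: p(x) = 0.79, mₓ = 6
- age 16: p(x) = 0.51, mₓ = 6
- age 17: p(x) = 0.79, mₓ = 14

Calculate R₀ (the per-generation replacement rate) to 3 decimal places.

Survivorship from birth: l_x = p_12·p_13·…·p_x.
  l_12 = 0.60000
  l_13 = 0.39600
  l_14 = 0.20592
  l_15 = 0.16268
  l_16 = 0.08297
  l_17 = 0.06554
R₀ = Σ l_x mₓ:
  age 12: 0.60000 × 0 = 0.0000
  age 13: 0.39600 × 20 = 7.9200
  age 14: 0.20592 × 14 = 2.8829
  age 15: 0.16268 × 6 = 0.9761
  age 16: 0.08297 × 6 = 0.4978
  age 17: 0.06554 × 14 = 0.9176
R₀ = 0.0000 + 7.9200 + 2.8829 + 0.9761 + 0.4978 + 0.9176 = 13.1943

13.194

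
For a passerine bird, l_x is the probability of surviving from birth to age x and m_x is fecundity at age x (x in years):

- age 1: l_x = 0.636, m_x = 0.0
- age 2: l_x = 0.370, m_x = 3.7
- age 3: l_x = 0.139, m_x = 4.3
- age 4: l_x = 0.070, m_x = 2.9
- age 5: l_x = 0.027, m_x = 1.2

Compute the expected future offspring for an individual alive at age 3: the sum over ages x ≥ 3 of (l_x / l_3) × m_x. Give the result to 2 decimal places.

5.99

l_3 = 0.139. Conditional survival from age 3 to x is l_x / l_3.
  x=3: (0.139/0.139) × 4.3 = 4.3000
  x=4: (0.070/0.139) × 2.9 = 1.4604
  x=5: (0.027/0.139) × 1.2 = 0.2331
Sum = 4.3000 + 1.4604 + 0.2331 = 5.9935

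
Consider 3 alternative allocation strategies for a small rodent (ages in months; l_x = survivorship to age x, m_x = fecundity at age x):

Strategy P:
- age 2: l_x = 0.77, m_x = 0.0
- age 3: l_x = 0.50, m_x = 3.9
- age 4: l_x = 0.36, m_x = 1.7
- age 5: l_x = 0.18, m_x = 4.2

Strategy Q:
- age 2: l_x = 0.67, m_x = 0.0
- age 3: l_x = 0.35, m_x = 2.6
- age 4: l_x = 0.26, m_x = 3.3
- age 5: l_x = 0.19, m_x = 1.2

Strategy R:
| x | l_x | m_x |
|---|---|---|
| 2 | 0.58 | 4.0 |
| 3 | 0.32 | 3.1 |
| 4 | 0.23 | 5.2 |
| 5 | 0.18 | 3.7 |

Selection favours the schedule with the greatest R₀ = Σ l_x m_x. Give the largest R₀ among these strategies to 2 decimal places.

Strategy P: R₀ = 0.77×0.0 + 0.50×3.9 + 0.36×1.7 + 0.18×4.2 = 3.3180
Strategy Q: R₀ = 0.67×0.0 + 0.35×2.6 + 0.26×3.3 + 0.19×1.2 = 1.9960
Strategy R: R₀ = 0.58×4.0 + 0.32×3.1 + 0.23×5.2 + 0.18×3.7 = 5.1740
Highest R₀: strategy R with 5.1740.

5.17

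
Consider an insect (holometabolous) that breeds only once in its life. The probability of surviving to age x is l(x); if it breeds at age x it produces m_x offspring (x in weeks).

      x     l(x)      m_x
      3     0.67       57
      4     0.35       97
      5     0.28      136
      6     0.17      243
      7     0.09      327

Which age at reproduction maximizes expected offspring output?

Expected offspring if breeding at age x = l(x) × m_x:
  age 3: 0.67 × 57 = 38.190
  age 4: 0.35 × 97 = 33.950
  age 5: 0.28 × 136 = 38.080
  age 6: 0.17 × 243 = 41.310
  age 7: 0.09 × 327 = 29.430
Maximum at age 6 (41.310).

6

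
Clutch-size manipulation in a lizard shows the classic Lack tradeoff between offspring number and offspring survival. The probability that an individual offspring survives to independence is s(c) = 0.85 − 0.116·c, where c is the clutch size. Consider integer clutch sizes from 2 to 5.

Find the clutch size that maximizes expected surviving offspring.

Expected surviving offspring = c × s(c):
  c=2: 2 × 0.618 = 1.236
  c=3: 3 × 0.502 = 1.506
  c=4: 4 × 0.386 = 1.544
  c=5: 5 × 0.270 = 1.350
Maximum at c = 4 (1.544 surviving offspring).

4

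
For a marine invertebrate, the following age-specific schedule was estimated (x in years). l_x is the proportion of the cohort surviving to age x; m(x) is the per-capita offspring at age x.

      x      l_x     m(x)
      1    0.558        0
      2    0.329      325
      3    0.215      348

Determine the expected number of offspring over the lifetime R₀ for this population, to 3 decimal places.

181.745

R₀ = Σ l_x m(x):
  age 1: 0.558 × 0 = 0.0000
  age 2: 0.329 × 325 = 106.9250
  age 3: 0.215 × 348 = 74.8200
R₀ = 0.0000 + 106.9250 + 74.8200 = 181.7450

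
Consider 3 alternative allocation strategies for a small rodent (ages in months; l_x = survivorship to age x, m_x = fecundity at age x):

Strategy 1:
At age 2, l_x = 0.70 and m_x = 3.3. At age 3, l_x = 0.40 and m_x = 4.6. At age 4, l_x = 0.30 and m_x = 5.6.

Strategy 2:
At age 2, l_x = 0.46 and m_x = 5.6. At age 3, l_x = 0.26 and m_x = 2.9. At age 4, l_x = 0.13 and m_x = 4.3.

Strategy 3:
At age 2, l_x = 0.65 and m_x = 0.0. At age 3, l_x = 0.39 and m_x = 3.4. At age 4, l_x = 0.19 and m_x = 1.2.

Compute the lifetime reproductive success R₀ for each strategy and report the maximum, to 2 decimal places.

Strategy 1: R₀ = 0.70×3.3 + 0.40×4.6 + 0.30×5.6 = 5.8300
Strategy 2: R₀ = 0.46×5.6 + 0.26×2.9 + 0.13×4.3 = 3.8890
Strategy 3: R₀ = 0.65×0.0 + 0.39×3.4 + 0.19×1.2 = 1.5540
Highest R₀: strategy 1 with 5.8300.

5.83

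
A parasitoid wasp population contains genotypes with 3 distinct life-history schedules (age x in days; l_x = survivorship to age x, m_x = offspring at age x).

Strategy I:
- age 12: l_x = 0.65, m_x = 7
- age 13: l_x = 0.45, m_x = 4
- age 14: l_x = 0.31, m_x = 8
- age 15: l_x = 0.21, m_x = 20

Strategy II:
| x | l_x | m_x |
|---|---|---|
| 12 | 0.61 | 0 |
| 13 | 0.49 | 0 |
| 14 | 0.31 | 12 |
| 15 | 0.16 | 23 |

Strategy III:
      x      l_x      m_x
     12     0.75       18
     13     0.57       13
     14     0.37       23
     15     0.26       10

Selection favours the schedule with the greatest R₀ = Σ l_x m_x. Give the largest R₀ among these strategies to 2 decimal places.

Strategy I: R₀ = 0.65×7 + 0.45×4 + 0.31×8 + 0.21×20 = 13.0300
Strategy II: R₀ = 0.61×0 + 0.49×0 + 0.31×12 + 0.16×23 = 7.4000
Strategy III: R₀ = 0.75×18 + 0.57×13 + 0.37×23 + 0.26×10 = 32.0200
Highest R₀: strategy III with 32.0200.

32.02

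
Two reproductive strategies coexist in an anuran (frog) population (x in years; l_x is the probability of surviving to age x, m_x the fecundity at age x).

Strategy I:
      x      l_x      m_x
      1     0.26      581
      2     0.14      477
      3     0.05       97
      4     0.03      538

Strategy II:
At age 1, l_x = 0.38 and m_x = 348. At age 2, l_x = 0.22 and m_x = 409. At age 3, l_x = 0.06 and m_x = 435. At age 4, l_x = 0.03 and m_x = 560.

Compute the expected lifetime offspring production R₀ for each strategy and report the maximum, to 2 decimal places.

Strategy I: R₀ = 0.26×581 + 0.14×477 + 0.05×97 + 0.03×538 = 238.8300
Strategy II: R₀ = 0.38×348 + 0.22×409 + 0.06×435 + 0.03×560 = 265.1200
Highest R₀: strategy II with 265.1200.

265.12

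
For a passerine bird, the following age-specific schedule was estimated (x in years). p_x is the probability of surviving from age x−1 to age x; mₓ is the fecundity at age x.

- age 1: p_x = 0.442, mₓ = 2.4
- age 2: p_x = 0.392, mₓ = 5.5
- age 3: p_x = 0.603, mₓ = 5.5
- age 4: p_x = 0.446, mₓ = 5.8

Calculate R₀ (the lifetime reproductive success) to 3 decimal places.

Survivorship from birth: l_x = p_1·p_2·…·p_x.
  l_1 = 0.44200
  l_2 = 0.17326
  l_3 = 0.10448
  l_4 = 0.04660
R₀ = Σ l_x mₓ:
  age 1: 0.44200 × 2.4 = 1.0608
  age 2: 0.17326 × 5.5 = 0.9529
  age 3: 0.10448 × 5.5 = 0.5746
  age 4: 0.04660 × 5.8 = 0.2703
R₀ = 1.0608 + 0.9529 + 0.5746 + 0.2703 = 2.8586

2.859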